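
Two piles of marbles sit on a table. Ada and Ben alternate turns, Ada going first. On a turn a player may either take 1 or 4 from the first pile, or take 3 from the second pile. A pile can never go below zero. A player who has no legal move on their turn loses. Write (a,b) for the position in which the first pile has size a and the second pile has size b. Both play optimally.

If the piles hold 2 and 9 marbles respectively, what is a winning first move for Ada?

Build the W/L table. Terminal = L. A non-terminal position is W if it has a move to some L; otherwise it is L.
No move ever increases a pile, so every position that can arise here has a ≤ 2 and b ≤ 9; it is enough to label the cells with 0 ≤ a ≤ 2 and 0 ≤ b ≤ 9.
Every move lowers a or b (never raises either), so fill the grid row by row in increasing a, and left to right within a row: each cell's successors are then already labelled.
      b=0  b=1  b=2  b=3  b=4  b=5  b=6  b=7  b=8  b=9
a=0:    L    L    L    W    W    W    L    L    L    W
a=1:    W    W    W    L    L    L    W    W    W    L
a=2:    L    L    L    W    W    W    L    L    L    W
Cells with no legal move (terminal, hence L): (0,0), (0,1), (0,2).
The remaining L cells, each justified by listing all of its moves:
(0,6): L (sole option (0,3)(W) is W)
(0,7): L (sole option (0,4)(W) is W)
(0,8): L (sole option (0,5)(W) is W)
(1,3): L (options (0,3)(W), (1,0)(W) are all W)
(1,4): L (options (0,4)(W), (1,1)(W) are all W)
(1,5): L (options (0,5)(W), (1,2)(W) are all W)
(1,9): L (options (0,9)(W), (1,6)(W) are all W)
(2,0): L (sole option (1,0)(W) is W)
(2,1): L (sole option (1,1)(W) is W)
(2,2): L (sole option (1,2)(W) is W)
(2,6): L (options (1,6)(W), (2,3)(W) are all W)
(2,7): L (options (1,7)(W), (2,4)(W) are all W)
(2,8): L (options (1,8)(W), (2,5)(W) are all W)
Every other cell has at least one move into one of the L cells above, so it is W.
From (2,9), the L positions reachable in one move are: (1,9), (2,6). Any move reaching one of these is winning.

Move to (1,9).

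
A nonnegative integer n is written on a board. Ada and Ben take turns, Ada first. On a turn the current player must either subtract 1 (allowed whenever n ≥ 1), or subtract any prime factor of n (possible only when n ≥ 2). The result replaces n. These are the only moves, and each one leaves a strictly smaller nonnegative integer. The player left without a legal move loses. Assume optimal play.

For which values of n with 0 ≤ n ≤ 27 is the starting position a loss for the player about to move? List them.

0, 4, 8, 12, 16, 20, 24

Use the standard recursion: the mover loses at a terminal position; elsewhere, the mover wins exactly when some move hands the opponent an L position.
n=0: no move → L
n=1: reaches L-position 0 → W
n=2: reaches L-position 0 → W
n=3: reaches L-position 0 → W
n=4: only reaches 2(W), 3(W), all W → L
n=5: reaches L-position 0 → W
n=6: reaches L-position 4 → W
n=7: reaches L-position 0 → W
n=8: only reaches 6(W), 7(W), all W → L
n=9: reaches L-position 8 → W
n=10: reaches L-position 8 → W
n=11: reaches L-position 0 → W
n=12: only reaches 9(W), 10(W), 11(W), all W → L
n=13: reaches L-position 0 → W
n=14: reaches L-position 12 → W
n=15: reaches L-position 12 → W
n=16: only reaches 14(W), 15(W), all W → L
n=17: reaches L-position 0 → W
n=18: reaches L-position 16 → W
n=19: reaches L-position 0 → W
n=20: only reaches 15(W), 18(W), 19(W), all W → L
n=21: reaches L-position 20 → W
n=22: reaches L-position 20 → W
n=23: reaches L-position 0 → W
n=24: only reaches 21(W), 22(W), 23(W), all W → L
n=25: reaches L-position 20 → W
n=26: reaches L-position 24 → W
n=27: reaches L-position 24 → W
Reading off the rows marked L gives the requested list; there are 7 such values of n.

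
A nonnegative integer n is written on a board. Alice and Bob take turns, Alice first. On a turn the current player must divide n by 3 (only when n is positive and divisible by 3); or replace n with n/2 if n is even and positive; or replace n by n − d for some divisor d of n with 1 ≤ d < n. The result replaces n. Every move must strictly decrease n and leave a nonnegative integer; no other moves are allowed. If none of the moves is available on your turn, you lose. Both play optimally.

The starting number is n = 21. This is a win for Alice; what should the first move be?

Move to 7.

Use the standard recursion: the mover loses at a terminal position; elsewhere, the mover wins exactly when some move hands the opponent an L position.
n=0: no move → L
n=1: no move → L
n=2: can move to 1, which is L ⇒ W
n=3: can move to 1, which is L ⇒ W
n=4: moves to 2(W), 3(W); every one is W ⇒ L
n=5: can move to 4, which is L ⇒ W
n=6: can move to 4, which is L ⇒ W
n=7: the only move is to 6(W), a W ⇒ L
n=8: can move to 4, which is L ⇒ W
n=9: moves to 3(W), 6(W), 8(W); every one is W ⇒ L
n=10: can move to 9, which is L ⇒ W
n=11: the only move is to 10(W), a W ⇒ L
n=12: can move to 4, which is L ⇒ W
n=13: the only move is to 12(W), a W ⇒ L
n=14: can move to 7, which is L ⇒ W
n=15: moves to 5(W), 10(W), 12(W), 14(W); every one is W ⇒ L
n=16: can move to 15, which is L ⇒ W
n=17: the only move is to 16(W), a W ⇒ L
n=18: can move to 9, which is L ⇒ W
n=19: the only move is to 18(W), a W ⇒ L
n=20: can move to 15, which is L ⇒ W
n=21: can move to 7, which is L ⇒ W
From 21, the L positions reachable in one move are: 7.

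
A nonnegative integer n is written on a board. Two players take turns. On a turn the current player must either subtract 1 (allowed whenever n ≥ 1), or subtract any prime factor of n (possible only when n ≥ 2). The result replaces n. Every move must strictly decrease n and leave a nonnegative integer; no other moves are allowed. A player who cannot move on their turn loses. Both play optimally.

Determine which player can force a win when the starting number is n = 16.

Label each position W (a win for the player to move) or L (a loss). A position with no legal move is L; any other position is W exactly when some move reaches an L, and L when every move reaches a W.
n=0: no move → L
n=1: →0(L), so W
n=2: →0(L), so W
n=3: →0(L), so W
n=4: →2(W), 3(W) — all W, so L
n=5: →0(L), so W
n=6: →4(L), so W
n=7: →0(L), so W
n=8: →6(W), 7(W) — all W, so L
n=9: →8(L), so W
n=10: →8(L), so W
n=11: →0(L), so W
n=12: →9(W), 10(W), 11(W) — all W, so L
n=13: →0(L), so W
n=14: →12(L), so W
n=15: →12(L), so W
n=16: →14(W), 15(W) — all W, so L
The starting position 16 is L: whatever the player to move does, the opponent receives a W position.

The second player wins.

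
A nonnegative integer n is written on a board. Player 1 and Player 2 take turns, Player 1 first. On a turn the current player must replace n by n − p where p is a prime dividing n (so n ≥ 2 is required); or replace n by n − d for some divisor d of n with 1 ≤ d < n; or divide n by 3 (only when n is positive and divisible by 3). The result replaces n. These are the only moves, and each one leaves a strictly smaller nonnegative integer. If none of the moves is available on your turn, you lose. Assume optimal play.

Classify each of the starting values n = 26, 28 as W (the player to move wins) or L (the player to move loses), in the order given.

Compute win/loss labels from the base case upward. A position with no move is L. Any other position is W if it can reach an L in one move, else L.
n=0: no move → L
n=1: no move → L
n=2: →0(L), so W
n=3: →0(L), so W
n=4: →2(W), 3(W) — all W, so L
n=5: →0(L), so W
n=6: →4(L), so W
n=7: →0(L), so W
n=8: →4(L), so W
n=9: →3(W), 6(W), 8(W) — all W, so L
n=10: →9(L), so W
n=11: →0(L), so W
n=12: →4(L), so W
n=13: →0(L), so W
n=14: →7(W), 12(W), 13(W) — all W, so L
n=15: →14(L), so W
n=16: →14(L), so W
n=17: →0(L), so W
n=18: →9(L), so W
n=19: →0(L), so W
n=20: →10(W), 15(W), 16(W), 18(W), 19(W) — all W, so L
n=21: →14(L), so W
n=22: →20(L), so W
n=23: →0(L), so W
n=24: →20(L), so W
n=25: →20(L), so W
n=26: →13(W), 24(W), 25(W) — all W, so L
n=27: →9(L), so W
n=28: →14(L), so W

26: L, 28: W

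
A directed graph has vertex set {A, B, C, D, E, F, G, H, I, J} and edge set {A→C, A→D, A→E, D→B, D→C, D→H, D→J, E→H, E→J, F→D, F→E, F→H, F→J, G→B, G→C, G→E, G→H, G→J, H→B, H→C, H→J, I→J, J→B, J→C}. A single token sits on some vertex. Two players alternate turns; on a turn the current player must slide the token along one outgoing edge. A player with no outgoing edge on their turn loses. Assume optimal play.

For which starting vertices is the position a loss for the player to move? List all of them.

Work bottom-up. With no move the player to move loses. Otherwise the position is W if at least one move leads to an L position for the opponent, and L if every move leads to a W.
Every edge goes from a vertex to one that appears earlier in the order C, B, J, H, E, D, A, G, F, I, so processing vertices in that order labels each vertex after all of its successors.
C: no outgoing edge → L
B: no outgoing edge → L
J: W (go to B, an L position)
H: W (go to B, an L position)
E: L (options H(W), J(W) are all W)
D: W (go to B, an L position)
A: W (go to E, an L position)
G: W (go to E, an L position)
F: W (go to E, an L position)
I: L (sole option J(W) is W)
Reading off the rows marked L gives the requested list; there are 4 such vertices.

B, C, E, I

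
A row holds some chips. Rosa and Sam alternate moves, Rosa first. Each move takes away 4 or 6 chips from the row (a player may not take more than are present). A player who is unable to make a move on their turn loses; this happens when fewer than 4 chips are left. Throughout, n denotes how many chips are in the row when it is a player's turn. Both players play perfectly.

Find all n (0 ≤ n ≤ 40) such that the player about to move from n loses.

0, 1, 2, 3, 10, 11, 12, 13, 20, 21, 22, 23, 30, 31, 32, 33, 40

Use the standard recursion: the mover loses at a terminal position; elsewhere, the mover wins exactly when some move hands the opponent an L position.
n=0: no move → L
n=1: no move → L
n=2: no move → L
n=3: no move → L
n=4: can move to 0, which is L ⇒ W
n=5: can move to 1, which is L ⇒ W
n=6: can move to 2, which is L ⇒ W
n=7: can move to 3, which is L ⇒ W
n=8: can move to 2, which is L ⇒ W
n=9: can move to 3, which is L ⇒ W
n=10: moves to 6(W), 4(W); every one is W ⇒ L
n=11: moves to 7(W), 5(W); every one is W ⇒ L
n=12: moves to 8(W), 6(W); every one is W ⇒ L
n=13: moves to 9(W), 7(W); every one is W ⇒ L
n=14: can move to 10, which is L ⇒ W
n=15: can move to 11, which is L ⇒ W
n=16: can move to 12, which is L ⇒ W
n=17: can move to 13, which is L ⇒ W
n=18: can move to 12, which is L ⇒ W
n=19: can move to 13, which is L ⇒ W
n=20: moves to 16(W), 14(W); every one is W ⇒ L
n=21: moves to 17(W), 15(W); every one is W ⇒ L
n=22: moves to 18(W), 16(W); every one is W ⇒ L
n=23: moves to 19(W), 17(W); every one is W ⇒ L
n=24: can move to 20, which is L ⇒ W
n=25: can move to 21, which is L ⇒ W
n=26: can move to 22, which is L ⇒ W
n=27: can move to 23, which is L ⇒ W
n=28: can move to 22, which is L ⇒ W
n=29: can move to 23, which is L ⇒ W
n=30: moves to 26(W), 24(W); every one is W ⇒ L
n=31: moves to 27(W), 25(W); every one is W ⇒ L
n=32: moves to 28(W), 26(W); every one is W ⇒ L
n=33: moves to 29(W), 27(W); every one is W ⇒ L
n=34: can move to 30, which is L ⇒ W
n=35: can move to 31, which is L ⇒ W
n=36: can move to 32, which is L ⇒ W
n=37: can move to 33, which is L ⇒ W
n=38: can move to 32, which is L ⇒ W
n=39: can move to 33, which is L ⇒ W
n=40: moves to 36(W), 34(W); every one is W ⇒ L
Reading off the rows marked L gives the requested list; there are 17 such values of n.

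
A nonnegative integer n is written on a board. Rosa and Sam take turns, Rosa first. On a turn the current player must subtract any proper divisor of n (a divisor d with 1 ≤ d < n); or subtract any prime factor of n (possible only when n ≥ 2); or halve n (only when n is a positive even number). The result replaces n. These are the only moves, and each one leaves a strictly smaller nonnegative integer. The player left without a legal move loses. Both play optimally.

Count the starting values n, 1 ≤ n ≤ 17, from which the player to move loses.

4

Use the standard recursion: the mover loses at a terminal position; elsewhere, the mover wins exactly when some move hands the opponent an L position.
n=0: no move → L
n=1: no move → L
n=2: →0(L), so W
n=3: →0(L), so W
n=4: →2(W), 3(W) — all W, so L
n=5: →0(L), so W
n=6: →4(L), so W
n=7: →0(L), so W
n=8: →4(L), so W
n=9: →6(W), 8(W) — all W, so L
n=10: →9(L), so W
n=11: →0(L), so W
n=12: →9(L), so W
n=13: →0(L), so W
n=14: →7(W), 12(W), 13(W) — all W, so L
n=15: →14(L), so W
n=16: →14(L), so W
n=17: →0(L), so W
L entries with 1 ≤ n ≤ 17 (n=0 is outside the asked range and is not counted): n = 1, 4, 9, 14; that makes 4.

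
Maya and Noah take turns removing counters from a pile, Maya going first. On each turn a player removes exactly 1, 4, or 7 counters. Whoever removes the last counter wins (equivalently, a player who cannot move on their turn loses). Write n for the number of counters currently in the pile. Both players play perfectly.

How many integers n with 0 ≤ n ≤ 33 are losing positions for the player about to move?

13

Build the W/L table. Terminal = L. A non-terminal position is W if it has a move to some L; otherwise it is L.
n=0: no move → L
n=1: →0(L), so W
n=2: →1(W) only, which is W, so L
n=3: →2(L), so W
n=4: →0(L), so W
n=5: →4(W), 1(W) — all W, so L
n=6: →5(L), so W
n=7: →0(L), so W
n=8: →7(W), 4(W), 1(W) — all W, so L
n=9: →8(L), so W
n=10: →9(W), 6(W), 3(W) — all W, so L
n=11: →10(L), so W
n=12: →8(L), so W
n=13: →12(W), 9(W), 6(W) — all W, so L
n=14: →13(L), so W
n=15: →8(L), so W
n=16: →15(W), 12(W), 9(W) — all W, so L
n=17: →16(L), so W
n=18: →17(W), 14(W), 11(W) — all W, so L
n=19: →18(L), so W
n=20: →16(L), so W
n=21: →20(W), 17(W), 14(W) — all W, so L
n=22: →21(L), so W
n=23: →16(L), so W
n=24: →23(W), 20(W), 17(W) — all W, so L
n=25: →24(L), so W
n=26: →25(W), 22(W), 19(W) — all W, so L
n=27: →26(L), so W
n=28: →24(L), so W
n=29: →28(W), 25(W), 22(W) — all W, so L
n=30: →29(L), so W
n=31: →24(L), so W
n=32: →31(W), 28(W), 25(W) — all W, so L
n=33: →32(L), so W
L entries with 0 ≤ n ≤ 33: n = 0, 2, 5, 8, 10, 13, 16, 18, 21, 24, 26, 29, 32; that makes 13.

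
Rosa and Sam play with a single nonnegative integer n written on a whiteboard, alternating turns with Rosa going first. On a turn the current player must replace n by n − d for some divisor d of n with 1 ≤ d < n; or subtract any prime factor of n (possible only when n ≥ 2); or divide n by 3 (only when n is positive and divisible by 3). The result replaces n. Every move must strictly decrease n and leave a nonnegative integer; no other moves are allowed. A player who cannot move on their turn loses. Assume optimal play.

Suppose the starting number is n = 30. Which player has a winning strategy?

Label each position W (a win for the player to move) or L (a loss). A position with no legal move is L; any other position is W exactly when some move reaches an L, and L when every move reaches a W.
n=0: no move → L
n=1: no move → L
n=2: can move to 0, which is L ⇒ W
n=3: can move to 0, which is L ⇒ W
n=4: moves to 2(W), 3(W); every one is W ⇒ L
n=5: can move to 0, which is L ⇒ W
n=6: can move to 4, which is L ⇒ W
n=7: can move to 0, which is L ⇒ W
n=8: can move to 4, which is L ⇒ W
n=9: moves to 3(W), 6(W), 8(W); every one is W ⇒ L
n=10: can move to 9, which is L ⇒ W
n=11: can move to 0, which is L ⇒ W
n=12: can move to 4, which is L ⇒ W
n=13: can move to 0, which is L ⇒ W
n=14: moves to 7(W), 12(W), 13(W); every one is W ⇒ L
n=15: can move to 14, which is L ⇒ W
n=16: can move to 14, which is L ⇒ W
n=17: can move to 0, which is L ⇒ W
n=18: can move to 9, which is L ⇒ W
n=19: can move to 0, which is L ⇒ W
n=20: moves to 10(W), 15(W), 16(W), 18(W), 19(W); every one is W ⇒ L
n=21: can move to 14, which is L ⇒ W
n=22: can move to 20, which is L ⇒ W
n=23: can move to 0, which is L ⇒ W
n=24: can move to 20, which is L ⇒ W
n=25: can move to 20, which is L ⇒ W
n=26: moves to 13(W), 24(W), 25(W); every one is W ⇒ L
n=27: can move to 9, which is L ⇒ W
n=28: can move to 14, which is L ⇒ W
n=29: can move to 0, which is L ⇒ W
n=30: can move to 20, which is L ⇒ W
The starting position 30 is W: Rosa should move to 20, handing over an L position.

Rosa wins.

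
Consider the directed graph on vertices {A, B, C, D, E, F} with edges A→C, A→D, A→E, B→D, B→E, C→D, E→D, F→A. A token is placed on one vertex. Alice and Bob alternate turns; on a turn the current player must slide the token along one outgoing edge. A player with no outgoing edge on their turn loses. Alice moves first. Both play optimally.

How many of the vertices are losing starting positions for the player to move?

2

Classify positions by backward induction: terminal positions (no move available) are L. From any other position, the mover wins iff some move reaches an L.
Every edge goes from a vertex to one that appears earlier in the order D, E, B, C, A, F, so processing vertices in that order labels each vertex after all of its successors.
D: no outgoing edge → L
E: reaches L-position D → W
B: reaches L-position D → W
C: reaches L-position D → W
A: reaches L-position D → W
F: only reaches A(W), which is W → L
The L vertices are D, F; that is 2 in all.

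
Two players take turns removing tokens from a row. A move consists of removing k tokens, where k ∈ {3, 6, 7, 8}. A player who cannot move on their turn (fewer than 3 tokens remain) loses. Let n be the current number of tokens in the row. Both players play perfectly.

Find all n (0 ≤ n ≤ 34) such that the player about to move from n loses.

Compute win/loss labels from the base case upward. A position with no move is L. Any other position is W if it can reach an L in one move, else L.
n=0: no move → L
n=1: no move → L
n=2: no move → L
n=3: can move to 0, which is L ⇒ W
n=4: can move to 1, which is L ⇒ W
n=5: can move to 2, which is L ⇒ W
n=6: can move to 0, which is L ⇒ W
n=7: can move to 1, which is L ⇒ W
n=8: can move to 2, which is L ⇒ W
n=9: can move to 2, which is L ⇒ W
n=10: can move to 2, which is L ⇒ W
n=11: moves to 8(W), 5(W), 4(W), 3(W); every one is W ⇒ L
n=12: moves to 9(W), 6(W), 5(W), 4(W); every one is W ⇒ L
n=13: moves to 10(W), 7(W), 6(W), 5(W); every one is W ⇒ L
n=14: can move to 11, which is L ⇒ W
n=15: can move to 12, which is L ⇒ W
n=16: can move to 13, which is L ⇒ W
n=17: can move to 11, which is L ⇒ W
n=18: can move to 12, which is L ⇒ W
n=19: can move to 13, which is L ⇒ W
n=20: can move to 13, which is L ⇒ W
n=21: can move to 13, which is L ⇒ W
n=22: moves to 19(W), 16(W), 15(W), 14(W); every one is W ⇒ L
n=23: moves to 20(W), 17(W), 16(W), 15(W); every one is W ⇒ L
n=24: moves to 21(W), 18(W), 17(W), 16(W); every one is W ⇒ L
n=25: can move to 22, which is L ⇒ W
n=26: can move to 23, which is L ⇒ W
n=27: can move to 24, which is L ⇒ W
n=28: can move to 22, which is L ⇒ W
n=29: can move to 23, which is L ⇒ W
n=30: can move to 24, which is L ⇒ W
n=31: can move to 24, which is L ⇒ W
n=32: can move to 24, which is L ⇒ W
n=33: moves to 30(W), 27(W), 26(W), 25(W); every one is W ⇒ L
n=34: moves to 31(W), 28(W), 27(W), 26(W); every one is W ⇒ L
The losing starting values of n are exactly the entries labelled L in this table (11 of them).

0, 1, 2, 11, 12, 13, 22, 23, 24, 33, 34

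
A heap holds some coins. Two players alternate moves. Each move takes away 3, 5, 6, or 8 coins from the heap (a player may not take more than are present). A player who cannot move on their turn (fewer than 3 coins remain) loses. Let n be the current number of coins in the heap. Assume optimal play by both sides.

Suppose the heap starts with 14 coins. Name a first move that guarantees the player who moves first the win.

Compute win/loss labels from the base case upward. A position with no move is L. Any other position is W if it can reach an L in one move, else L.
n=0: no move → L
n=1: no move → L
n=2: no move → L
n=3: can move to 0, which is L ⇒ W
n=4: can move to 1, which is L ⇒ W
n=5: can move to 2, which is L ⇒ W
n=6: can move to 1, which is L ⇒ W
n=7: can move to 2, which is L ⇒ W
n=8: can move to 2, which is L ⇒ W
n=9: can move to 1, which is L ⇒ W
n=10: can move to 2, which is L ⇒ W
n=11: moves to 8(W), 6(W), 5(W), 3(W); every one is W ⇒ L
n=12: moves to 9(W), 7(W), 6(W), 4(W); every one is W ⇒ L
n=13: moves to 10(W), 8(W), 7(W), 5(W); every one is W ⇒ L
n=14: can move to 11, which is L ⇒ W
From 14, the L positions reachable in one move are: 11.

Remove 3, leaving 11.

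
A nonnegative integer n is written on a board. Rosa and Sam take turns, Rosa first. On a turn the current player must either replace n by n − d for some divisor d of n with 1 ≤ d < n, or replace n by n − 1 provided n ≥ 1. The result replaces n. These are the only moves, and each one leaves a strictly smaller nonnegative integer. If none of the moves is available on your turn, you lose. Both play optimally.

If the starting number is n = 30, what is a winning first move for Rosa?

Use the standard recursion: the mover loses at a terminal position; elsewhere, the mover wins exactly when some move hands the opponent an L position.
n=0: no move → L
n=1: can move to 0, which is L ⇒ W
n=2: the only move is to 1(W), a W ⇒ L
n=3: can move to 2, which is L ⇒ W
n=4: can move to 2, which is L ⇒ W
n=5: the only move is to 4(W), a W ⇒ L
n=6: can move to 5, which is L ⇒ W
n=7: the only move is to 6(W), a W ⇒ L
n=8: can move to 7, which is L ⇒ W
n=9: moves to 6(W), 8(W); every one is W ⇒ L
n=10: can move to 5, which is L ⇒ W
n=11: the only move is to 10(W), a W ⇒ L
n=12: can move to 9, which is L ⇒ W
n=13: the only move is to 12(W), a W ⇒ L
n=14: can move to 7, which is L ⇒ W
n=15: moves to 10(W), 12(W), 14(W); every one is W ⇒ L
n=16: can move to 15, which is L ⇒ W
n=17: the only move is to 16(W), a W ⇒ L
n=18: can move to 9, which is L ⇒ W
n=19: the only move is to 18(W), a W ⇒ L
n=20: can move to 15, which is L ⇒ W
n=21: moves to 14(W), 18(W), 20(W); every one is W ⇒ L
n=22: can move to 11, which is L ⇒ W
n=23: the only move is to 22(W), a W ⇒ L
n=24: can move to 21, which is L ⇒ W
n=25: moves to 20(W), 24(W); every one is W ⇒ L
n=26: can move to 13, which is L ⇒ W
n=27: moves to 18(W), 24(W), 26(W); every one is W ⇒ L
n=28: can move to 21, which is L ⇒ W
n=29: the only move is to 28(W), a W ⇒ L
n=30: can move to 15, which is L ⇒ W
From 30, the L positions reachable in one move are: 15, 25, 27, 29. Any move reaching one of these is winning.

Move to 15.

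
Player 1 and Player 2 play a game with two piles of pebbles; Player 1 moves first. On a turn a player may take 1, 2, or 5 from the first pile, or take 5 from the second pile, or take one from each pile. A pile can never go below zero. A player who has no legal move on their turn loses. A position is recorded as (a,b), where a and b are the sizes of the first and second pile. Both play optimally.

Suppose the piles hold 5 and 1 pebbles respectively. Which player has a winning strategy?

Player 1 wins.

Compute win/loss labels from the base case upward. A position with no move is L. Any other position is W if it can reach an L in one move, else L.
No move ever increases a pile, so every position that can arise here has a ≤ 5 and b ≤ 1; it is enough to label the cells with 0 ≤ a ≤ 5 and 0 ≤ b ≤ 1.
Every move lowers a or b (never raises either), so fill the grid row by row in increasing a, and left to right within a row: each cell's successors are then already labelled.
      b=0  b=1
a=0:    L    L
a=1:    W    W
a=2:    W    W
a=3:    L    L
a=4:    W    W
a=5:    W    W
Cells with no legal move (terminal, hence L): (0,0), (0,1).
The remaining L cells, each justified by listing all of its moves:
(3,0): moves to (2,0)(W), (1,0)(W); every one is W ⇒ L
(3,1): moves to (2,1)(W), (1,1)(W), (2,0)(W); every one is W ⇒ L
Every other cell has at least one move into one of the L cells above, so it is W.
From (5,1) Player 1 can move to (3,1), reaching an L position.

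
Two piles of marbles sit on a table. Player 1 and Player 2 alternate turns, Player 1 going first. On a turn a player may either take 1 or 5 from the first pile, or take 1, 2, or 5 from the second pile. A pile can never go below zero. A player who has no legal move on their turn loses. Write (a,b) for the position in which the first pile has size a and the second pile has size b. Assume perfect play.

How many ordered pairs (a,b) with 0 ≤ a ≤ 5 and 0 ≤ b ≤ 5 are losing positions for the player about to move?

12

Label each position W (a win for the player to move) or L (a loss). A position with no legal move is L; any other position is W exactly when some move reaches an L, and L when every move reaches a W.
Every move lowers a or b (never raises either), so fill the grid row by row in increasing a, and left to right within a row: each cell's successors are then already labelled.
      b=0  b=1  b=2  b=3  b=4  b=5
a=0:    L    W    W    L    W    W
a=1:    W    L    W    W    L    W
a=2:    L    W    W    L    W    W
a=3:    W    L    W    W    L    W
a=4:    L    W    W    L    W    W
a=5:    W    L    W    W    L    W
Cells with no legal move (terminal, hence L): (0,0).
The remaining L cells, each justified by listing all of its moves:
(0,3): →(0,2)(W), (0,1)(W) — all W, so L
(1,1): →(0,1)(W), (1,0)(W) — all W, so L
(1,4): →(0,4)(W), (1,3)(W), (1,2)(W) — all W, so L
(2,0): →(1,0)(W) only, which is W, so L
(2,3): →(1,3)(W), (2,2)(W), (2,1)(W) — all W, so L
(3,1): →(2,1)(W), (3,0)(W) — all W, so L
(3,4): →(2,4)(W), (3,3)(W), (3,2)(W) — all W, so L
(4,0): →(3,0)(W) only, which is W, so L
(4,3): →(3,3)(W), (4,2)(W), (4,1)(W) — all W, so L
(5,1): →(4,1)(W), (0,1)(W), (5,0)(W) — all W, so L
(5,4): →(4,4)(W), (0,4)(W), (5,3)(W), (5,2)(W) — all W, so L
Every other cell has at least one move into one of the L cells above, so it is W.
L cells per row: a=0: 2, a=1: 2, a=2: 2, a=3: 2, a=4: 2, a=5: 2; total 12.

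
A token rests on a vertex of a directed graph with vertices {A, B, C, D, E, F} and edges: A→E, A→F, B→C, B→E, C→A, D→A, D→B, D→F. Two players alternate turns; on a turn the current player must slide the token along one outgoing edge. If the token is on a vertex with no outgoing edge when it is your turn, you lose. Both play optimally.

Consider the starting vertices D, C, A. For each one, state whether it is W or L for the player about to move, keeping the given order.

D: W, C: L, A: W

Use the standard recursion: the mover loses at a terminal position; elsewhere, the mover wins exactly when some move hands the opponent an L position.
Every edge goes from a vertex to one that appears earlier in the order E, F, A, C, B, D, so processing vertices in that order labels each vertex after all of its successors.
E: no outgoing edge → L
F: no outgoing edge → L
A: can move to F, which is L ⇒ W
C: the only move is to A(W), a W ⇒ L
B: can move to C, which is L ⇒ W
D: can move to F, which is L ⇒ W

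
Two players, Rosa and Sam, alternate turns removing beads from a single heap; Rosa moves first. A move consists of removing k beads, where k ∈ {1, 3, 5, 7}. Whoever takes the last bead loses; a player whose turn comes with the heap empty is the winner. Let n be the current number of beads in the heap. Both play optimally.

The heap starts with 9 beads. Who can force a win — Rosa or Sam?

Use the standard recursion: the mover wins at a terminal position; elsewhere, the mover wins exactly when some move hands the opponent an L position.
n=0: no move; the opponent has just taken the last bead and therefore loses → W
n=1: L (sole option 0(W) is W)
n=2: W (go to 1, an L position)
n=3: L (options 2(W), 0(W) are all W)
n=4: W (go to 3, an L position)
n=5: L (options 4(W), 2(W), 0(W) are all W)
n=6: W (go to 5, an L position)
n=7: L (options 6(W), 4(W), 2(W), 0(W) are all W)
n=8: W (go to 7, an L position)
n=9: L (options 8(W), 6(W), 4(W), 2(W) are all W)
Every move from 9 reaches a W position, so the mover loses.

Sam wins.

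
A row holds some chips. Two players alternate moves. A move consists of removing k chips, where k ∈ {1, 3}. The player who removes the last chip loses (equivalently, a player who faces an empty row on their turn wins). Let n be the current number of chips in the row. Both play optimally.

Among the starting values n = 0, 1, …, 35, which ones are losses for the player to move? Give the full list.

1, 3, 5, 7, 9, 11, 13, 15, 17, 19, 21, 23, 25, 27, 29, 31, 33, 35

Use the standard recursion: the mover wins at a terminal position; elsewhere, the mover wins exactly when some move hands the opponent an L position.
n=0: no move; the opponent has just taken the last chip and therefore loses → W
n=1: L (sole option 0(W) is W)
n=2: W (go to 1, an L position)
n=3: L (options 2(W), 0(W) are all W)
n=4: W (go to 3, an L position)
n=5: L (options 4(W), 2(W) are all W)
n=6: W (go to 5, an L position)
n=7: L (options 6(W), 4(W) are all W)
n=8: W (go to 7, an L position)
n=9: L (options 8(W), 6(W) are all W)
n=10: W (go to 9, an L position)
n=11: L (options 10(W), 8(W) are all W)
n=12: W (go to 11, an L position)
n=13: L (options 12(W), 10(W) are all W)
n=14: W (go to 13, an L position)
n=15: L (options 14(W), 12(W) are all W)
n=16: W (go to 15, an L position)
n=17: L (options 16(W), 14(W) are all W)
n=18: W (go to 17, an L position)
n=19: L (options 18(W), 16(W) are all W)
n=20: W (go to 19, an L position)
n=21: L (options 20(W), 18(W) are all W)
n=22: W (go to 21, an L position)
n=23: L (options 22(W), 20(W) are all W)
n=24: W (go to 23, an L position)
n=25: L (options 24(W), 22(W) are all W)
n=26: W (go to 25, an L position)
n=27: L (options 26(W), 24(W) are all W)
n=28: W (go to 27, an L position)
n=29: L (options 28(W), 26(W) are all W)
n=30: W (go to 29, an L position)
n=31: L (options 30(W), 28(W) are all W)
n=32: W (go to 31, an L position)
n=33: L (options 32(W), 30(W) are all W)
n=34: W (go to 33, an L position)
n=35: L (options 34(W), 32(W) are all W)
The losing starting values of n are exactly the entries labelled L in this table (18 of them).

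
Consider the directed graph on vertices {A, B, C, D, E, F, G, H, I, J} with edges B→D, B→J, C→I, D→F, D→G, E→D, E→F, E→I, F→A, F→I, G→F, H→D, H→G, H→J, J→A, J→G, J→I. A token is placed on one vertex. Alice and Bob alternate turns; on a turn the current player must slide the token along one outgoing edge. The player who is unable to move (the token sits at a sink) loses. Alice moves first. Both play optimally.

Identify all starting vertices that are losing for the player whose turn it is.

Use the standard recursion: the mover loses at a terminal position; elsewhere, the mover wins exactly when some move hands the opponent an L position.
Every edge goes from a vertex to one that appears earlier in the order I, A, F, G, D, C, J, E, B, H, so processing vertices in that order labels each vertex after all of its successors.
I: no outgoing edge → L
A: no outgoing edge → L
F: reaches L-position A → W
G: only reaches F(W), which is W → L
D: reaches L-position G → W
C: reaches L-position I → W
J: reaches L-position G → W
E: reaches L-position I → W
B: only reaches J(W), D(W), all W → L
H: reaches L-position G → W
The losing starting vertices are exactly the entries labelled L in this table (4 of them).

A, B, G, I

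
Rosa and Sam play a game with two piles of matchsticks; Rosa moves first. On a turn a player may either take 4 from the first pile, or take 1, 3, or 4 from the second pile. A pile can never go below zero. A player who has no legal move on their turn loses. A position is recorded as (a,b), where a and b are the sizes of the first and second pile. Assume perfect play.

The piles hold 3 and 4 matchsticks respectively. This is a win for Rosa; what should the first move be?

Label each position W (a win for the player to move) or L (a loss). A position with no legal move is L; any other position is W exactly when some move reaches an L, and L when every move reaches a W.
No move ever increases a pile, so every position that can arise here has a ≤ 3 and b ≤ 4; it is enough to label the cells with 0 ≤ a ≤ 3 and 0 ≤ b ≤ 4.
Every move lowers a or b (never raises either), so fill the grid row by row in increasing a, and left to right within a row: each cell's successors are then already labelled.
      b=0  b=1  b=2  b=3  b=4
a=0:    L    W    L    W    W
a=1:    L    W    L    W    W
a=2:    L    W    L    W    W
a=3:    L    W    L    W    W
Cells with no legal move (terminal, hence L): (0,0), (1,0), (2,0), (3,0).
The remaining L cells, each justified by listing all of its moves:
(0,2): the only move is to (0,1)(W), a W ⇒ L
(1,2): the only move is to (1,1)(W), a W ⇒ L
(2,2): the only move is to (2,1)(W), a W ⇒ L
(3,2): the only move is to (3,1)(W), a W ⇒ L
Every other cell has at least one move into one of the L cells above, so it is W.
From (3,4), the L positions reachable in one move are: (3,0).

Move to (3,0).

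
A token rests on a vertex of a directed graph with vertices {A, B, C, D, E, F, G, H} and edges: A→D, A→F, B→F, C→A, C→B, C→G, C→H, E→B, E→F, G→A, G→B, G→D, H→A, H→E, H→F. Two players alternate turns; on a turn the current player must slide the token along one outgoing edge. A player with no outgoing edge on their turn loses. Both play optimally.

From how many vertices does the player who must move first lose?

3

Compute win/loss labels from the base case upward. A position with no move is L. Any other position is W if it can reach an L in one move, else L.
Every edge goes from a vertex to one that appears earlier in the order D, F, B, E, A, H, G, C, so processing vertices in that order labels each vertex after all of its successors.
D: no outgoing edge → L
F: no outgoing edge → L
B: W (go to F, an L position)
E: W (go to F, an L position)
A: W (go to F, an L position)
H: W (go to F, an L position)
G: W (go to D, an L position)
C: L (options G(W), H(W), A(W), B(W) are all W)
The L vertices are C, D, F; that is 3 in all.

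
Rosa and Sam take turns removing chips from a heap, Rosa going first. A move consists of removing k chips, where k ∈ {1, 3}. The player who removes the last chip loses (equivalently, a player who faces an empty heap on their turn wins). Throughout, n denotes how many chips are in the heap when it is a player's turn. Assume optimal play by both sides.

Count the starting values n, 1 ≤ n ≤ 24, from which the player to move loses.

12

Compute win/loss labels from the base case upward. A position with no move is W. Any other position is W if it can reach an L in one move, else L.
n=0: no move; the opponent has just taken the last chip and therefore loses → W
n=1: L (sole option 0(W) is W)
n=2: W (go to 1, an L position)
n=3: L (options 2(W), 0(W) are all W)
n=4: W (go to 3, an L position)
n=5: L (options 4(W), 2(W) are all W)
n=6: W (go to 5, an L position)
n=7: L (options 6(W), 4(W) are all W)
n=8: W (go to 7, an L position)
n=9: L (options 8(W), 6(W) are all W)
n=10: W (go to 9, an L position)
n=11: L (options 10(W), 8(W) are all W)
n=12: W (go to 11, an L position)
n=13: L (options 12(W), 10(W) are all W)
n=14: W (go to 13, an L position)
n=15: L (options 14(W), 12(W) are all W)
n=16: W (go to 15, an L position)
n=17: L (options 16(W), 14(W) are all W)
n=18: W (go to 17, an L position)
n=19: L (options 18(W), 16(W) are all W)
n=20: W (go to 19, an L position)
n=21: L (options 20(W), 18(W) are all W)
n=22: W (go to 21, an L position)
n=23: L (options 22(W), 20(W) are all W)
n=24: W (go to 23, an L position)
L entries with 1 ≤ n ≤ 24 (the range starts at n=1): n = 1, 3, 5, 7, 9, 11, 13, 15, 17, 19, 21, 23; that makes 12.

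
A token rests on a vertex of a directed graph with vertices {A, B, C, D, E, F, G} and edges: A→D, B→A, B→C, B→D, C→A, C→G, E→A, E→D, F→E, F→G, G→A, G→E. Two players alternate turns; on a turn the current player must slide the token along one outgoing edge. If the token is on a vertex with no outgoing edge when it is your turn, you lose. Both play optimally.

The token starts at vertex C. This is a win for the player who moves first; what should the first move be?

Positions with no move are L. A position that does have a move is losing for the player to move precisely when every available move leads to a winning position for the opponent. Fill in the labels:
Every edge goes from a vertex to one that appears earlier in the order D, A, E, G, C, B, F, so processing vertices in that order labels each vertex after all of its successors.
D: no outgoing edge → L
A: can move to D, which is L ⇒ W
E: can move to D, which is L ⇒ W
G: moves to E(W), A(W); every one is W ⇒ L
C: can move to G, which is L ⇒ W
B: can move to D, which is L ⇒ W
F: can move to G, which is L ⇒ W
From C, the L positions reachable in one move are: G.

Move to G.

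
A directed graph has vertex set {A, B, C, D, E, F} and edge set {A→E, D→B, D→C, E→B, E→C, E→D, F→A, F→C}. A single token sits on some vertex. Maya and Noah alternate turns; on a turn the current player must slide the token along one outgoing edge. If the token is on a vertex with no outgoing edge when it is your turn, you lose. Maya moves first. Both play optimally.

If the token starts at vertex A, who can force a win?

Noah wins.

Use the standard recursion: the mover loses at a terminal position; elsewhere, the mover wins exactly when some move hands the opponent an L position.
Every edge goes from a vertex to one that appears earlier in the order B, C, D, E, A, F, so processing vertices in that order labels each vertex after all of its successors.
B: no outgoing edge → L
C: no outgoing edge → L
D: can move to C, which is L ⇒ W
E: can move to C, which is L ⇒ W
A: the only move is to E(W), a W ⇒ L
F: can move to A, which is L ⇒ W
The starting position A is L: whatever Maya does, the opponent receives a W position.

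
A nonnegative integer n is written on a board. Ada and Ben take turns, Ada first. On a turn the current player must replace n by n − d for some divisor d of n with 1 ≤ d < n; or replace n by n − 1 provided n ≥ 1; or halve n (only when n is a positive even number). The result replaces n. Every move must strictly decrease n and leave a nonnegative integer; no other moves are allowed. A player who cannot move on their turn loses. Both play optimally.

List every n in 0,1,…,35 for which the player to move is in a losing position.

0, 2, 5, 7, 9, 11, 13, 15, 17, 19, 21, 23, 25, 27, 29, 31, 33, 35

Use the standard recursion: the mover loses at a terminal position; elsewhere, the mover wins exactly when some move hands the opponent an L position.
n=0: no move → L
n=1: reaches L-position 0 → W
n=2: only reaches 1(W), which is W → L
n=3: reaches L-position 2 → W
n=4: reaches L-position 2 → W
n=5: only reaches 4(W), which is W → L
n=6: reaches L-position 5 → W
n=7: only reaches 6(W), which is W → L
n=8: reaches L-position 7 → W
n=9: only reaches 6(W), 8(W), all W → L
n=10: reaches L-position 5 → W
n=11: only reaches 10(W), which is W → L
n=12: reaches L-position 9 → W
n=13: only reaches 12(W), which is W → L
n=14: reaches L-position 7 → W
n=15: only reaches 10(W), 12(W), 14(W), all W → L
n=16: reaches L-position 15 → W
n=17: only reaches 16(W), which is W → L
n=18: reaches L-position 9 → W
n=19: only reaches 18(W), which is W → L
n=20: reaches L-position 15 → W
n=21: only reaches 14(W), 18(W), 20(W), all W → L
n=22: reaches L-position 11 → W
n=23: only reaches 22(W), which is W → L
n=24: reaches L-position 21 → W
n=25: only reaches 20(W), 24(W), all W → L
n=26: reaches L-position 13 → W
n=27: only reaches 18(W), 24(W), 26(W), all W → L
n=28: reaches L-position 21 → W
n=29: only reaches 28(W), which is W → L
n=30: reaches L-position 15 → W
n=31: only reaches 30(W), which is W → L
n=32: reaches L-position 31 → W
n=33: only reaches 22(W), 30(W), 32(W), all W → L
n=34: reaches L-position 17 → W
n=35: only reaches 28(W), 30(W), 34(W), all W → L
Reading off the rows marked L gives the requested list; there are 18 such values of n.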